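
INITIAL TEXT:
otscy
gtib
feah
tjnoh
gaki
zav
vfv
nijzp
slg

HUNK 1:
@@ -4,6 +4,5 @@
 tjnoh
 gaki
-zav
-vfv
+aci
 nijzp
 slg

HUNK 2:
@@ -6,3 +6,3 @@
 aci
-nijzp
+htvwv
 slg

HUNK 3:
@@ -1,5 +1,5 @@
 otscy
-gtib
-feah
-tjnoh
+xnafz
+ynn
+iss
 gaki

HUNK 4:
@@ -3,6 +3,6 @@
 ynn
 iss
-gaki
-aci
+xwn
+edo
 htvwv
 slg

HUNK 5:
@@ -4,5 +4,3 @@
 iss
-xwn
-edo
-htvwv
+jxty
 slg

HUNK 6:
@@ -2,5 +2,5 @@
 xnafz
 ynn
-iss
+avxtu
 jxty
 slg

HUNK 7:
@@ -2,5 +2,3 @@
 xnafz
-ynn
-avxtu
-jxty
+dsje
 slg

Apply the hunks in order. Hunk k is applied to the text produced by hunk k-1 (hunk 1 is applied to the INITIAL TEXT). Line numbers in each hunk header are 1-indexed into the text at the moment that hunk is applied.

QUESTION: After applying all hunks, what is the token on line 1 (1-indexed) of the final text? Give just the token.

Answer: otscy

Derivation:
Hunk 1: at line 4 remove [zav,vfv] add [aci] -> 8 lines: otscy gtib feah tjnoh gaki aci nijzp slg
Hunk 2: at line 6 remove [nijzp] add [htvwv] -> 8 lines: otscy gtib feah tjnoh gaki aci htvwv slg
Hunk 3: at line 1 remove [gtib,feah,tjnoh] add [xnafz,ynn,iss] -> 8 lines: otscy xnafz ynn iss gaki aci htvwv slg
Hunk 4: at line 3 remove [gaki,aci] add [xwn,edo] -> 8 lines: otscy xnafz ynn iss xwn edo htvwv slg
Hunk 5: at line 4 remove [xwn,edo,htvwv] add [jxty] -> 6 lines: otscy xnafz ynn iss jxty slg
Hunk 6: at line 2 remove [iss] add [avxtu] -> 6 lines: otscy xnafz ynn avxtu jxty slg
Hunk 7: at line 2 remove [ynn,avxtu,jxty] add [dsje] -> 4 lines: otscy xnafz dsje slg
Final line 1: otscy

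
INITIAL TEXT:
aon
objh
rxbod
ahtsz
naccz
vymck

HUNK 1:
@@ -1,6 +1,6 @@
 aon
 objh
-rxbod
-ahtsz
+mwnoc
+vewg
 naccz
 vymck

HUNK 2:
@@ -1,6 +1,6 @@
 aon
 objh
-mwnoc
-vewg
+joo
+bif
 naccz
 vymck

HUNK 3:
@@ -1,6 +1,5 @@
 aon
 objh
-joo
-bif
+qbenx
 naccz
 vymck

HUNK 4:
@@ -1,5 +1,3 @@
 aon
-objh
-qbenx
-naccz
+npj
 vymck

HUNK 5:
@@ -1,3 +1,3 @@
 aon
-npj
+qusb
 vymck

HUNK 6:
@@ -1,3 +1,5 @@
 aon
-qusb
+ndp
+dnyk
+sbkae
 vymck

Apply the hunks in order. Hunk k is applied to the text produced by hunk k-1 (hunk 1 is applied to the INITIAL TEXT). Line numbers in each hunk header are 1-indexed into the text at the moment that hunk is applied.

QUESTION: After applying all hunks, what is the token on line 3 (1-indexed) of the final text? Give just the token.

Hunk 1: at line 1 remove [rxbod,ahtsz] add [mwnoc,vewg] -> 6 lines: aon objh mwnoc vewg naccz vymck
Hunk 2: at line 1 remove [mwnoc,vewg] add [joo,bif] -> 6 lines: aon objh joo bif naccz vymck
Hunk 3: at line 1 remove [joo,bif] add [qbenx] -> 5 lines: aon objh qbenx naccz vymck
Hunk 4: at line 1 remove [objh,qbenx,naccz] add [npj] -> 3 lines: aon npj vymck
Hunk 5: at line 1 remove [npj] add [qusb] -> 3 lines: aon qusb vymck
Hunk 6: at line 1 remove [qusb] add [ndp,dnyk,sbkae] -> 5 lines: aon ndp dnyk sbkae vymck
Final line 3: dnyk

Answer: dnyk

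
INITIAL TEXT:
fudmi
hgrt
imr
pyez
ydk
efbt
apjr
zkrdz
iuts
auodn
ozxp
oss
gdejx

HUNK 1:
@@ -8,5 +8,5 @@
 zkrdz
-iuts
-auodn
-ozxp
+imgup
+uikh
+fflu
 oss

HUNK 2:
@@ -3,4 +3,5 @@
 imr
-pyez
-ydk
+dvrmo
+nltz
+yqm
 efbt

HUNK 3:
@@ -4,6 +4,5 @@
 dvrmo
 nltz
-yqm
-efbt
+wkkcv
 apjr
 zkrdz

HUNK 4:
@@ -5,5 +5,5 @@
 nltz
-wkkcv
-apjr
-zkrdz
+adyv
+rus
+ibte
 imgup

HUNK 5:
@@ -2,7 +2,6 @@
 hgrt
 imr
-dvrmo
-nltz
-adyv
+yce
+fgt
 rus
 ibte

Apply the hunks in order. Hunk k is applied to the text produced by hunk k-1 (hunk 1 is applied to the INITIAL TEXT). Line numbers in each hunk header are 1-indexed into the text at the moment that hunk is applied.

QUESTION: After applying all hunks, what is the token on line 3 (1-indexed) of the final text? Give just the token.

Answer: imr

Derivation:
Hunk 1: at line 8 remove [iuts,auodn,ozxp] add [imgup,uikh,fflu] -> 13 lines: fudmi hgrt imr pyez ydk efbt apjr zkrdz imgup uikh fflu oss gdejx
Hunk 2: at line 3 remove [pyez,ydk] add [dvrmo,nltz,yqm] -> 14 lines: fudmi hgrt imr dvrmo nltz yqm efbt apjr zkrdz imgup uikh fflu oss gdejx
Hunk 3: at line 4 remove [yqm,efbt] add [wkkcv] -> 13 lines: fudmi hgrt imr dvrmo nltz wkkcv apjr zkrdz imgup uikh fflu oss gdejx
Hunk 4: at line 5 remove [wkkcv,apjr,zkrdz] add [adyv,rus,ibte] -> 13 lines: fudmi hgrt imr dvrmo nltz adyv rus ibte imgup uikh fflu oss gdejx
Hunk 5: at line 2 remove [dvrmo,nltz,adyv] add [yce,fgt] -> 12 lines: fudmi hgrt imr yce fgt rus ibte imgup uikh fflu oss gdejx
Final line 3: imr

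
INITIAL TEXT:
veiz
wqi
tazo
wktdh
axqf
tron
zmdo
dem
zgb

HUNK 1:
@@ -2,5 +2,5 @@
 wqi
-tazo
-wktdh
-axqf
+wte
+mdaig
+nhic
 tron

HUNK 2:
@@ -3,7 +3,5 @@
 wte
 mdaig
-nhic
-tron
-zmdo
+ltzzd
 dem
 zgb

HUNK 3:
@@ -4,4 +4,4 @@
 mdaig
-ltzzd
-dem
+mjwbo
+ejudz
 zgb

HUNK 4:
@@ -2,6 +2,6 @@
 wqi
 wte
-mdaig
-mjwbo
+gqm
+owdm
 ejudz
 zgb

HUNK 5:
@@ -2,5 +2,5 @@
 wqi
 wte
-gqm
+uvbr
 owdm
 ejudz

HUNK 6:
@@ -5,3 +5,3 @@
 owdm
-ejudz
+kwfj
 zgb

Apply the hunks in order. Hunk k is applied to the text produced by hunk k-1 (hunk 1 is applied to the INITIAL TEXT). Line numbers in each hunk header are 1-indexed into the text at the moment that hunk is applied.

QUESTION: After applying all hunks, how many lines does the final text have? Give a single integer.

Hunk 1: at line 2 remove [tazo,wktdh,axqf] add [wte,mdaig,nhic] -> 9 lines: veiz wqi wte mdaig nhic tron zmdo dem zgb
Hunk 2: at line 3 remove [nhic,tron,zmdo] add [ltzzd] -> 7 lines: veiz wqi wte mdaig ltzzd dem zgb
Hunk 3: at line 4 remove [ltzzd,dem] add [mjwbo,ejudz] -> 7 lines: veiz wqi wte mdaig mjwbo ejudz zgb
Hunk 4: at line 2 remove [mdaig,mjwbo] add [gqm,owdm] -> 7 lines: veiz wqi wte gqm owdm ejudz zgb
Hunk 5: at line 2 remove [gqm] add [uvbr] -> 7 lines: veiz wqi wte uvbr owdm ejudz zgb
Hunk 6: at line 5 remove [ejudz] add [kwfj] -> 7 lines: veiz wqi wte uvbr owdm kwfj zgb
Final line count: 7

Answer: 7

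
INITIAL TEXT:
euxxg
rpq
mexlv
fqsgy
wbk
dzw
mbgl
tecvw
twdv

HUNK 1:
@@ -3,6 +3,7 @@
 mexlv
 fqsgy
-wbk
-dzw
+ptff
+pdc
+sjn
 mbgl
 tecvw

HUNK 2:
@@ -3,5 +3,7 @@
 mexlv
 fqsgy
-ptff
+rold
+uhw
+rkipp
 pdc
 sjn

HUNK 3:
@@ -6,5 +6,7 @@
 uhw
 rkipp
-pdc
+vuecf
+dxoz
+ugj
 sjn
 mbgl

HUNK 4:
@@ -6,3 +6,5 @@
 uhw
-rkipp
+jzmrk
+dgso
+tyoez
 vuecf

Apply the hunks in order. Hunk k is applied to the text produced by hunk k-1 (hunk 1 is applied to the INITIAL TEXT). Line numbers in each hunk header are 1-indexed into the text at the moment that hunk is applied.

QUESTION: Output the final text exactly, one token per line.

Hunk 1: at line 3 remove [wbk,dzw] add [ptff,pdc,sjn] -> 10 lines: euxxg rpq mexlv fqsgy ptff pdc sjn mbgl tecvw twdv
Hunk 2: at line 3 remove [ptff] add [rold,uhw,rkipp] -> 12 lines: euxxg rpq mexlv fqsgy rold uhw rkipp pdc sjn mbgl tecvw twdv
Hunk 3: at line 6 remove [pdc] add [vuecf,dxoz,ugj] -> 14 lines: euxxg rpq mexlv fqsgy rold uhw rkipp vuecf dxoz ugj sjn mbgl tecvw twdv
Hunk 4: at line 6 remove [rkipp] add [jzmrk,dgso,tyoez] -> 16 lines: euxxg rpq mexlv fqsgy rold uhw jzmrk dgso tyoez vuecf dxoz ugj sjn mbgl tecvw twdv

Answer: euxxg
rpq
mexlv
fqsgy
rold
uhw
jzmrk
dgso
tyoez
vuecf
dxoz
ugj
sjn
mbgl
tecvw
twdv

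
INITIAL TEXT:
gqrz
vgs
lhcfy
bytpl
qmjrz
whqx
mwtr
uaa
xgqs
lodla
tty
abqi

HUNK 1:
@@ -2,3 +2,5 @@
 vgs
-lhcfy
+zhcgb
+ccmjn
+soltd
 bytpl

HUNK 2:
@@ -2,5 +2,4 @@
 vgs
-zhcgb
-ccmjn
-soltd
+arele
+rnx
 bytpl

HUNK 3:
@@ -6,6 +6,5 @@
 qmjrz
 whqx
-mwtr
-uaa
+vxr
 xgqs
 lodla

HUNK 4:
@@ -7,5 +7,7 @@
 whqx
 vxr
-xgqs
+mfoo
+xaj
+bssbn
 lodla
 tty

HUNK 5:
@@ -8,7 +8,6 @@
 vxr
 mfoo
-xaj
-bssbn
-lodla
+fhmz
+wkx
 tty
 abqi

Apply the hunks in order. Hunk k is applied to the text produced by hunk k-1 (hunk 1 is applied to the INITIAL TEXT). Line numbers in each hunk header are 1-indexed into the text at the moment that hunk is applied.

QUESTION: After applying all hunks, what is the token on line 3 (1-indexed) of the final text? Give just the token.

Answer: arele

Derivation:
Hunk 1: at line 2 remove [lhcfy] add [zhcgb,ccmjn,soltd] -> 14 lines: gqrz vgs zhcgb ccmjn soltd bytpl qmjrz whqx mwtr uaa xgqs lodla tty abqi
Hunk 2: at line 2 remove [zhcgb,ccmjn,soltd] add [arele,rnx] -> 13 lines: gqrz vgs arele rnx bytpl qmjrz whqx mwtr uaa xgqs lodla tty abqi
Hunk 3: at line 6 remove [mwtr,uaa] add [vxr] -> 12 lines: gqrz vgs arele rnx bytpl qmjrz whqx vxr xgqs lodla tty abqi
Hunk 4: at line 7 remove [xgqs] add [mfoo,xaj,bssbn] -> 14 lines: gqrz vgs arele rnx bytpl qmjrz whqx vxr mfoo xaj bssbn lodla tty abqi
Hunk 5: at line 8 remove [xaj,bssbn,lodla] add [fhmz,wkx] -> 13 lines: gqrz vgs arele rnx bytpl qmjrz whqx vxr mfoo fhmz wkx tty abqi
Final line 3: arele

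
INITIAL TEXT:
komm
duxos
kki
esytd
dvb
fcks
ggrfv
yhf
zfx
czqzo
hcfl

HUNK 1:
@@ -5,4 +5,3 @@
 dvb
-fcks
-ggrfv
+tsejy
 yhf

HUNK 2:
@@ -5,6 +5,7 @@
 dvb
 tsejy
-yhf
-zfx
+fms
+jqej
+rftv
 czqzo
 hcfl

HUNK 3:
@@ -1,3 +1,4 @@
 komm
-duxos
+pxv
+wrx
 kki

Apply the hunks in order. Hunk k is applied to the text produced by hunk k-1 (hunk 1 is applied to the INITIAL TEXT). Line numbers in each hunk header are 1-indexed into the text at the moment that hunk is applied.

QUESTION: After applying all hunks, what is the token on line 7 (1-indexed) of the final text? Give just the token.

Hunk 1: at line 5 remove [fcks,ggrfv] add [tsejy] -> 10 lines: komm duxos kki esytd dvb tsejy yhf zfx czqzo hcfl
Hunk 2: at line 5 remove [yhf,zfx] add [fms,jqej,rftv] -> 11 lines: komm duxos kki esytd dvb tsejy fms jqej rftv czqzo hcfl
Hunk 3: at line 1 remove [duxos] add [pxv,wrx] -> 12 lines: komm pxv wrx kki esytd dvb tsejy fms jqej rftv czqzo hcfl
Final line 7: tsejy

Answer: tsejy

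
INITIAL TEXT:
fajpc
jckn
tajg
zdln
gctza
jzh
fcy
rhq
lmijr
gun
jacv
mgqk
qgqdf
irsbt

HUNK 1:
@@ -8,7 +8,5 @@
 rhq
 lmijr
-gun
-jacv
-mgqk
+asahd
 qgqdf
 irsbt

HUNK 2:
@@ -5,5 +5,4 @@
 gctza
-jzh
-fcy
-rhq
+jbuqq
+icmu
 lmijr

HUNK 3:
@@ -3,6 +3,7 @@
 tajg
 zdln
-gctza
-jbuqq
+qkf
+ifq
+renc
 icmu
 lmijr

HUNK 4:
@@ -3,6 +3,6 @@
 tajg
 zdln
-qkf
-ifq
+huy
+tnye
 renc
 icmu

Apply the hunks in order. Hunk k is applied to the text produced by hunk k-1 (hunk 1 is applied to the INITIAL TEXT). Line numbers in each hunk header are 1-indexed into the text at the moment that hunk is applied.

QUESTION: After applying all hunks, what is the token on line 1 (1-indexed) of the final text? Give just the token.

Answer: fajpc

Derivation:
Hunk 1: at line 8 remove [gun,jacv,mgqk] add [asahd] -> 12 lines: fajpc jckn tajg zdln gctza jzh fcy rhq lmijr asahd qgqdf irsbt
Hunk 2: at line 5 remove [jzh,fcy,rhq] add [jbuqq,icmu] -> 11 lines: fajpc jckn tajg zdln gctza jbuqq icmu lmijr asahd qgqdf irsbt
Hunk 3: at line 3 remove [gctza,jbuqq] add [qkf,ifq,renc] -> 12 lines: fajpc jckn tajg zdln qkf ifq renc icmu lmijr asahd qgqdf irsbt
Hunk 4: at line 3 remove [qkf,ifq] add [huy,tnye] -> 12 lines: fajpc jckn tajg zdln huy tnye renc icmu lmijr asahd qgqdf irsbt
Final line 1: fajpc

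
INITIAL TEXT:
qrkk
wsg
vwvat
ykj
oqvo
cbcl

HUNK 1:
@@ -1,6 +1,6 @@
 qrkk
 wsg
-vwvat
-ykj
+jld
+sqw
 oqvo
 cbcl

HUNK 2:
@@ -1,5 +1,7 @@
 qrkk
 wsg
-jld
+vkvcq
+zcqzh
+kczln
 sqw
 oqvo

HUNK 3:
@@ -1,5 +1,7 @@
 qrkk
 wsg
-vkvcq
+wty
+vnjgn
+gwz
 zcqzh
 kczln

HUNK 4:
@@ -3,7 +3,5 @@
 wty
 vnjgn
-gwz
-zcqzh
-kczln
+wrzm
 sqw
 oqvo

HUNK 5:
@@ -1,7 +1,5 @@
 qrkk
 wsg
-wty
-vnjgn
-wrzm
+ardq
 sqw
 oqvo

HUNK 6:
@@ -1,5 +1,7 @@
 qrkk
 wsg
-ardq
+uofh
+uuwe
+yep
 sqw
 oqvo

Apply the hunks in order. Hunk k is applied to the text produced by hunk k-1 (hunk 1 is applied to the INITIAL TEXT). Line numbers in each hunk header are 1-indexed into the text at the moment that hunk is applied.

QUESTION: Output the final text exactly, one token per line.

Answer: qrkk
wsg
uofh
uuwe
yep
sqw
oqvo
cbcl

Derivation:
Hunk 1: at line 1 remove [vwvat,ykj] add [jld,sqw] -> 6 lines: qrkk wsg jld sqw oqvo cbcl
Hunk 2: at line 1 remove [jld] add [vkvcq,zcqzh,kczln] -> 8 lines: qrkk wsg vkvcq zcqzh kczln sqw oqvo cbcl
Hunk 3: at line 1 remove [vkvcq] add [wty,vnjgn,gwz] -> 10 lines: qrkk wsg wty vnjgn gwz zcqzh kczln sqw oqvo cbcl
Hunk 4: at line 3 remove [gwz,zcqzh,kczln] add [wrzm] -> 8 lines: qrkk wsg wty vnjgn wrzm sqw oqvo cbcl
Hunk 5: at line 1 remove [wty,vnjgn,wrzm] add [ardq] -> 6 lines: qrkk wsg ardq sqw oqvo cbcl
Hunk 6: at line 1 remove [ardq] add [uofh,uuwe,yep] -> 8 lines: qrkk wsg uofh uuwe yep sqw oqvo cbcl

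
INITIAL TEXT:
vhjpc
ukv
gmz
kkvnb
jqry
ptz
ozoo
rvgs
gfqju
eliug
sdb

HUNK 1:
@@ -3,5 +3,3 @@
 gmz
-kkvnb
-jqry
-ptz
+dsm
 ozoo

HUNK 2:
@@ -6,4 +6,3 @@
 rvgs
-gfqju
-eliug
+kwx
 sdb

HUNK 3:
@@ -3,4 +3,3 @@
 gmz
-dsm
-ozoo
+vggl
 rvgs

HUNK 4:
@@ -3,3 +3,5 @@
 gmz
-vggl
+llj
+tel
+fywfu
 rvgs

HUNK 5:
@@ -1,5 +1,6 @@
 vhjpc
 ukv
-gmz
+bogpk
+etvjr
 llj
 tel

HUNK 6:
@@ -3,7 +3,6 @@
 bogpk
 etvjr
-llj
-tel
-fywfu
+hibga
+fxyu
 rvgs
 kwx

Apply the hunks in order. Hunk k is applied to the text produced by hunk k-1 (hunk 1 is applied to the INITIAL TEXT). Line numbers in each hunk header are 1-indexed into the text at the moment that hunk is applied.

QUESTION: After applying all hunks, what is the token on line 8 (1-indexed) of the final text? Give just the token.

Answer: kwx

Derivation:
Hunk 1: at line 3 remove [kkvnb,jqry,ptz] add [dsm] -> 9 lines: vhjpc ukv gmz dsm ozoo rvgs gfqju eliug sdb
Hunk 2: at line 6 remove [gfqju,eliug] add [kwx] -> 8 lines: vhjpc ukv gmz dsm ozoo rvgs kwx sdb
Hunk 3: at line 3 remove [dsm,ozoo] add [vggl] -> 7 lines: vhjpc ukv gmz vggl rvgs kwx sdb
Hunk 4: at line 3 remove [vggl] add [llj,tel,fywfu] -> 9 lines: vhjpc ukv gmz llj tel fywfu rvgs kwx sdb
Hunk 5: at line 1 remove [gmz] add [bogpk,etvjr] -> 10 lines: vhjpc ukv bogpk etvjr llj tel fywfu rvgs kwx sdb
Hunk 6: at line 3 remove [llj,tel,fywfu] add [hibga,fxyu] -> 9 lines: vhjpc ukv bogpk etvjr hibga fxyu rvgs kwx sdb
Final line 8: kwx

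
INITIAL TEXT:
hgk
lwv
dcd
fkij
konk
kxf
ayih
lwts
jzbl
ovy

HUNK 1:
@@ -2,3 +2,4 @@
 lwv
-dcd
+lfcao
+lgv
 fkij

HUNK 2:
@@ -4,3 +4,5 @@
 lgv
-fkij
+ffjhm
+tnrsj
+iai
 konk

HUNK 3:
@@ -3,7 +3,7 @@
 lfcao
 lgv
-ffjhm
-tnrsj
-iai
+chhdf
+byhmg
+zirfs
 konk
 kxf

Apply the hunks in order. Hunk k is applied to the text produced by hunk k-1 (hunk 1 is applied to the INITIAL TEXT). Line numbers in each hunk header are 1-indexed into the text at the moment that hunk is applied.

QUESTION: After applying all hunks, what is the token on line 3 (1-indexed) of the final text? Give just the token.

Answer: lfcao

Derivation:
Hunk 1: at line 2 remove [dcd] add [lfcao,lgv] -> 11 lines: hgk lwv lfcao lgv fkij konk kxf ayih lwts jzbl ovy
Hunk 2: at line 4 remove [fkij] add [ffjhm,tnrsj,iai] -> 13 lines: hgk lwv lfcao lgv ffjhm tnrsj iai konk kxf ayih lwts jzbl ovy
Hunk 3: at line 3 remove [ffjhm,tnrsj,iai] add [chhdf,byhmg,zirfs] -> 13 lines: hgk lwv lfcao lgv chhdf byhmg zirfs konk kxf ayih lwts jzbl ovy
Final line 3: lfcao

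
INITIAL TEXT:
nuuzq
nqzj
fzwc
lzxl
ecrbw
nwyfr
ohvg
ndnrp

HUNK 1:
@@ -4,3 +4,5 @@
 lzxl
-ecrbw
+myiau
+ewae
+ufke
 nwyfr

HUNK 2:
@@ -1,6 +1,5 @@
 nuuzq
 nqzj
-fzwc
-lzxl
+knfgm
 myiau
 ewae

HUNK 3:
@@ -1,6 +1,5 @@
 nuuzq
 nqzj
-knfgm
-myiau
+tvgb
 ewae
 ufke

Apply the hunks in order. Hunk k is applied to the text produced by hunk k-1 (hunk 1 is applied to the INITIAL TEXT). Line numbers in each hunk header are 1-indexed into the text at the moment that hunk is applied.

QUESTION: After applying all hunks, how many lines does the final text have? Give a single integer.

Answer: 8

Derivation:
Hunk 1: at line 4 remove [ecrbw] add [myiau,ewae,ufke] -> 10 lines: nuuzq nqzj fzwc lzxl myiau ewae ufke nwyfr ohvg ndnrp
Hunk 2: at line 1 remove [fzwc,lzxl] add [knfgm] -> 9 lines: nuuzq nqzj knfgm myiau ewae ufke nwyfr ohvg ndnrp
Hunk 3: at line 1 remove [knfgm,myiau] add [tvgb] -> 8 lines: nuuzq nqzj tvgb ewae ufke nwyfr ohvg ndnrp
Final line count: 8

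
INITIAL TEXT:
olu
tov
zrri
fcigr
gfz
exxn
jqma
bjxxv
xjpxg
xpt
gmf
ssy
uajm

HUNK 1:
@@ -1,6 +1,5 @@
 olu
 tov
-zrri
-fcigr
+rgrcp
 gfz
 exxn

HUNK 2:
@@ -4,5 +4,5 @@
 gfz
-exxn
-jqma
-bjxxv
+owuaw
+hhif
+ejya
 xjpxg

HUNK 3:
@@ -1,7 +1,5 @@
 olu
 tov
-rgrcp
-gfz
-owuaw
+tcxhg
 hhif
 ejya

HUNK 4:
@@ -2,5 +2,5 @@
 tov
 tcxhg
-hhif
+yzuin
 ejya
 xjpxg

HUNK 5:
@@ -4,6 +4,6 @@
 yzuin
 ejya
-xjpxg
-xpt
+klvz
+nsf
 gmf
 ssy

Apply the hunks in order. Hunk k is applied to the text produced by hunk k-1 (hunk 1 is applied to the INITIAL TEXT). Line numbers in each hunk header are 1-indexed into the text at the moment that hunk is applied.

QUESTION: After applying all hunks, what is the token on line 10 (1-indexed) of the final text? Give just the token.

Hunk 1: at line 1 remove [zrri,fcigr] add [rgrcp] -> 12 lines: olu tov rgrcp gfz exxn jqma bjxxv xjpxg xpt gmf ssy uajm
Hunk 2: at line 4 remove [exxn,jqma,bjxxv] add [owuaw,hhif,ejya] -> 12 lines: olu tov rgrcp gfz owuaw hhif ejya xjpxg xpt gmf ssy uajm
Hunk 3: at line 1 remove [rgrcp,gfz,owuaw] add [tcxhg] -> 10 lines: olu tov tcxhg hhif ejya xjpxg xpt gmf ssy uajm
Hunk 4: at line 2 remove [hhif] add [yzuin] -> 10 lines: olu tov tcxhg yzuin ejya xjpxg xpt gmf ssy uajm
Hunk 5: at line 4 remove [xjpxg,xpt] add [klvz,nsf] -> 10 lines: olu tov tcxhg yzuin ejya klvz nsf gmf ssy uajm
Final line 10: uajm

Answer: uajm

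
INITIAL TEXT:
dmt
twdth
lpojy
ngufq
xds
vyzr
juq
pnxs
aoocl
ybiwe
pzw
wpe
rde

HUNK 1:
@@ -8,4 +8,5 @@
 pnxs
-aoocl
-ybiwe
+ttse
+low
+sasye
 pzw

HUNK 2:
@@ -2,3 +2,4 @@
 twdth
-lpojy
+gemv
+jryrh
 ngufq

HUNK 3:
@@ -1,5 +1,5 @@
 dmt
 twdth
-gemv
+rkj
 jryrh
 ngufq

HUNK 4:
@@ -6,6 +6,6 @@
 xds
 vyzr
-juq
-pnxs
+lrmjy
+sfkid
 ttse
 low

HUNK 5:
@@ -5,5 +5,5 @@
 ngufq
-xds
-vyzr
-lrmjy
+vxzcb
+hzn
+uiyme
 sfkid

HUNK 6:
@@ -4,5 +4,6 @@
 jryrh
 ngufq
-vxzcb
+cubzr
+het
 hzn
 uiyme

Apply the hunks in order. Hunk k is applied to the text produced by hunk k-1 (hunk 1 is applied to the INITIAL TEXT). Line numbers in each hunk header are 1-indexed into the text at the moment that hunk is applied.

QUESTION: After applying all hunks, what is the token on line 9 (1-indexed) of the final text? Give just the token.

Hunk 1: at line 8 remove [aoocl,ybiwe] add [ttse,low,sasye] -> 14 lines: dmt twdth lpojy ngufq xds vyzr juq pnxs ttse low sasye pzw wpe rde
Hunk 2: at line 2 remove [lpojy] add [gemv,jryrh] -> 15 lines: dmt twdth gemv jryrh ngufq xds vyzr juq pnxs ttse low sasye pzw wpe rde
Hunk 3: at line 1 remove [gemv] add [rkj] -> 15 lines: dmt twdth rkj jryrh ngufq xds vyzr juq pnxs ttse low sasye pzw wpe rde
Hunk 4: at line 6 remove [juq,pnxs] add [lrmjy,sfkid] -> 15 lines: dmt twdth rkj jryrh ngufq xds vyzr lrmjy sfkid ttse low sasye pzw wpe rde
Hunk 5: at line 5 remove [xds,vyzr,lrmjy] add [vxzcb,hzn,uiyme] -> 15 lines: dmt twdth rkj jryrh ngufq vxzcb hzn uiyme sfkid ttse low sasye pzw wpe rde
Hunk 6: at line 4 remove [vxzcb] add [cubzr,het] -> 16 lines: dmt twdth rkj jryrh ngufq cubzr het hzn uiyme sfkid ttse low sasye pzw wpe rde
Final line 9: uiyme

Answer: uiyme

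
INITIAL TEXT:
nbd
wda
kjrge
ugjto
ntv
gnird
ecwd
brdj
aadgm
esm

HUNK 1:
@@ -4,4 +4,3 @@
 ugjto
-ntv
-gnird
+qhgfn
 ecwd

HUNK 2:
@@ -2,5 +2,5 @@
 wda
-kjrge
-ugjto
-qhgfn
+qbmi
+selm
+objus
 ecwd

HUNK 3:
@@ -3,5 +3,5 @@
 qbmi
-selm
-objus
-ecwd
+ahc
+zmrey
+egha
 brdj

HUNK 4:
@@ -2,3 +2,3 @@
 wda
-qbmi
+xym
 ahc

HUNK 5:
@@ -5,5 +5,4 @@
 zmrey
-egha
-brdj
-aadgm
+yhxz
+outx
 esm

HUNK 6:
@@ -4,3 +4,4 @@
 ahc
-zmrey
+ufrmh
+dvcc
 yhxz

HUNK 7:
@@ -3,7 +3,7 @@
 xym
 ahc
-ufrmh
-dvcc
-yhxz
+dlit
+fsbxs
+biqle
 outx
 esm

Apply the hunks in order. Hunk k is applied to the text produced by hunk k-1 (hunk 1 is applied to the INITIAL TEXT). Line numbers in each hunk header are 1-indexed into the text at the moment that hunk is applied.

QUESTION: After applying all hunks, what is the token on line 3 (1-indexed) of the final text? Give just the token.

Hunk 1: at line 4 remove [ntv,gnird] add [qhgfn] -> 9 lines: nbd wda kjrge ugjto qhgfn ecwd brdj aadgm esm
Hunk 2: at line 2 remove [kjrge,ugjto,qhgfn] add [qbmi,selm,objus] -> 9 lines: nbd wda qbmi selm objus ecwd brdj aadgm esm
Hunk 3: at line 3 remove [selm,objus,ecwd] add [ahc,zmrey,egha] -> 9 lines: nbd wda qbmi ahc zmrey egha brdj aadgm esm
Hunk 4: at line 2 remove [qbmi] add [xym] -> 9 lines: nbd wda xym ahc zmrey egha brdj aadgm esm
Hunk 5: at line 5 remove [egha,brdj,aadgm] add [yhxz,outx] -> 8 lines: nbd wda xym ahc zmrey yhxz outx esm
Hunk 6: at line 4 remove [zmrey] add [ufrmh,dvcc] -> 9 lines: nbd wda xym ahc ufrmh dvcc yhxz outx esm
Hunk 7: at line 3 remove [ufrmh,dvcc,yhxz] add [dlit,fsbxs,biqle] -> 9 lines: nbd wda xym ahc dlit fsbxs biqle outx esm
Final line 3: xym

Answer: xym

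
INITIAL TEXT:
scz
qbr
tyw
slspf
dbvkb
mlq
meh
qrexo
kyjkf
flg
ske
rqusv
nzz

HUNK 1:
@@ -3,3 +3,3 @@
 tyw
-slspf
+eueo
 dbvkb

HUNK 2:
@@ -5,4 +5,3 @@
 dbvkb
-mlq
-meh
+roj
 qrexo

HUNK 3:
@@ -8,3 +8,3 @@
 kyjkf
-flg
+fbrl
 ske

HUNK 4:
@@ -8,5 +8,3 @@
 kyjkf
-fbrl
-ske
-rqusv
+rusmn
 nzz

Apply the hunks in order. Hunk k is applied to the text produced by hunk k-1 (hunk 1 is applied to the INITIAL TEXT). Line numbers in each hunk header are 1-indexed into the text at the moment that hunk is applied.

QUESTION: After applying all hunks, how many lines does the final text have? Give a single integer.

Hunk 1: at line 3 remove [slspf] add [eueo] -> 13 lines: scz qbr tyw eueo dbvkb mlq meh qrexo kyjkf flg ske rqusv nzz
Hunk 2: at line 5 remove [mlq,meh] add [roj] -> 12 lines: scz qbr tyw eueo dbvkb roj qrexo kyjkf flg ske rqusv nzz
Hunk 3: at line 8 remove [flg] add [fbrl] -> 12 lines: scz qbr tyw eueo dbvkb roj qrexo kyjkf fbrl ske rqusv nzz
Hunk 4: at line 8 remove [fbrl,ske,rqusv] add [rusmn] -> 10 lines: scz qbr tyw eueo dbvkb roj qrexo kyjkf rusmn nzz
Final line count: 10

Answer: 10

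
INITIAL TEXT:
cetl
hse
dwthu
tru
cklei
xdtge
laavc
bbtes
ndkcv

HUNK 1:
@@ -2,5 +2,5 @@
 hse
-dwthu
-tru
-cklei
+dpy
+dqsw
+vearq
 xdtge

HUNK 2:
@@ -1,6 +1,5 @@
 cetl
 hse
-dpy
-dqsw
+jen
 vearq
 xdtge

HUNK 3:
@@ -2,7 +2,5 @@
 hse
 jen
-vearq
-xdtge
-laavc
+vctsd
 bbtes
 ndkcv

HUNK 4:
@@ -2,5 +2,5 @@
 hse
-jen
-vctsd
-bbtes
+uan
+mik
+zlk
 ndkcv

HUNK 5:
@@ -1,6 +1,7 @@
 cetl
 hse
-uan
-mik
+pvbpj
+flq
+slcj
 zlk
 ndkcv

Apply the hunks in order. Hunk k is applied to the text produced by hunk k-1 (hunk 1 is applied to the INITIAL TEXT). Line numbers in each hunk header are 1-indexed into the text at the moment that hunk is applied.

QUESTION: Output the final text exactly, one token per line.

Answer: cetl
hse
pvbpj
flq
slcj
zlk
ndkcv

Derivation:
Hunk 1: at line 2 remove [dwthu,tru,cklei] add [dpy,dqsw,vearq] -> 9 lines: cetl hse dpy dqsw vearq xdtge laavc bbtes ndkcv
Hunk 2: at line 1 remove [dpy,dqsw] add [jen] -> 8 lines: cetl hse jen vearq xdtge laavc bbtes ndkcv
Hunk 3: at line 2 remove [vearq,xdtge,laavc] add [vctsd] -> 6 lines: cetl hse jen vctsd bbtes ndkcv
Hunk 4: at line 2 remove [jen,vctsd,bbtes] add [uan,mik,zlk] -> 6 lines: cetl hse uan mik zlk ndkcv
Hunk 5: at line 1 remove [uan,mik] add [pvbpj,flq,slcj] -> 7 lines: cetl hse pvbpj flq slcj zlk ndkcv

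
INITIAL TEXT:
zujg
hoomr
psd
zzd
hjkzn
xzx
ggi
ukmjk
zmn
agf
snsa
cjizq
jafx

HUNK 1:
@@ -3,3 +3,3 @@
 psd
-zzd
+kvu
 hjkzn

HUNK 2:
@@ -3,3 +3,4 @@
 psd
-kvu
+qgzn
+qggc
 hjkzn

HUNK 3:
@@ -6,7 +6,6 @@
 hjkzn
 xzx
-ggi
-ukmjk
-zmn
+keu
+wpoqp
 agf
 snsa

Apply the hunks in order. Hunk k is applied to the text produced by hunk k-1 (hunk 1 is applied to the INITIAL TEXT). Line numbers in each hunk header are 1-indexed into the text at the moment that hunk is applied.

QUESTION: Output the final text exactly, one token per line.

Hunk 1: at line 3 remove [zzd] add [kvu] -> 13 lines: zujg hoomr psd kvu hjkzn xzx ggi ukmjk zmn agf snsa cjizq jafx
Hunk 2: at line 3 remove [kvu] add [qgzn,qggc] -> 14 lines: zujg hoomr psd qgzn qggc hjkzn xzx ggi ukmjk zmn agf snsa cjizq jafx
Hunk 3: at line 6 remove [ggi,ukmjk,zmn] add [keu,wpoqp] -> 13 lines: zujg hoomr psd qgzn qggc hjkzn xzx keu wpoqp agf snsa cjizq jafx

Answer: zujg
hoomr
psd
qgzn
qggc
hjkzn
xzx
keu
wpoqp
agf
snsa
cjizq
jafx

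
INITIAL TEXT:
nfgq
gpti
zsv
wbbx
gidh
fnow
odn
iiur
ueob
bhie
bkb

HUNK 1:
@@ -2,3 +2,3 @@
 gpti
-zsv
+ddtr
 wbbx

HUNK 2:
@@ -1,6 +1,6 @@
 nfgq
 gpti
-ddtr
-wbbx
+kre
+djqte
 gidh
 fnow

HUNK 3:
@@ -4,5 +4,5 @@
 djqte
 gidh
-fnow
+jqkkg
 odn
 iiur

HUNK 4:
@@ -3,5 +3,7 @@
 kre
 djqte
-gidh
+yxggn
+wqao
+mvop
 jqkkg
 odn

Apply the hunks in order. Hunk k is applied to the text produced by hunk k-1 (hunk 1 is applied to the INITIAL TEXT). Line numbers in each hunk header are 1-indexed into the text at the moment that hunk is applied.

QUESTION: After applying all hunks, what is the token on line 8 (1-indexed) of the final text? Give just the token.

Hunk 1: at line 2 remove [zsv] add [ddtr] -> 11 lines: nfgq gpti ddtr wbbx gidh fnow odn iiur ueob bhie bkb
Hunk 2: at line 1 remove [ddtr,wbbx] add [kre,djqte] -> 11 lines: nfgq gpti kre djqte gidh fnow odn iiur ueob bhie bkb
Hunk 3: at line 4 remove [fnow] add [jqkkg] -> 11 lines: nfgq gpti kre djqte gidh jqkkg odn iiur ueob bhie bkb
Hunk 4: at line 3 remove [gidh] add [yxggn,wqao,mvop] -> 13 lines: nfgq gpti kre djqte yxggn wqao mvop jqkkg odn iiur ueob bhie bkb
Final line 8: jqkkg

Answer: jqkkg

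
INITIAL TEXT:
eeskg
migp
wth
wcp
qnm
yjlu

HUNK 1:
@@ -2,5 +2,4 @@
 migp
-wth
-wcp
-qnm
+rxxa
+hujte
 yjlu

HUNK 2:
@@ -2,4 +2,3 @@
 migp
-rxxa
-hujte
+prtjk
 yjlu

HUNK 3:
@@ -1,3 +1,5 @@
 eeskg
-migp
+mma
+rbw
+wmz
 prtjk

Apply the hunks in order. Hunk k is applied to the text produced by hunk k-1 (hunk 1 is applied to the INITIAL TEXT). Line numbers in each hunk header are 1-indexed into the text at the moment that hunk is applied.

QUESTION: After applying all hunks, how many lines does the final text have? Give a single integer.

Hunk 1: at line 2 remove [wth,wcp,qnm] add [rxxa,hujte] -> 5 lines: eeskg migp rxxa hujte yjlu
Hunk 2: at line 2 remove [rxxa,hujte] add [prtjk] -> 4 lines: eeskg migp prtjk yjlu
Hunk 3: at line 1 remove [migp] add [mma,rbw,wmz] -> 6 lines: eeskg mma rbw wmz prtjk yjlu
Final line count: 6

Answer: 6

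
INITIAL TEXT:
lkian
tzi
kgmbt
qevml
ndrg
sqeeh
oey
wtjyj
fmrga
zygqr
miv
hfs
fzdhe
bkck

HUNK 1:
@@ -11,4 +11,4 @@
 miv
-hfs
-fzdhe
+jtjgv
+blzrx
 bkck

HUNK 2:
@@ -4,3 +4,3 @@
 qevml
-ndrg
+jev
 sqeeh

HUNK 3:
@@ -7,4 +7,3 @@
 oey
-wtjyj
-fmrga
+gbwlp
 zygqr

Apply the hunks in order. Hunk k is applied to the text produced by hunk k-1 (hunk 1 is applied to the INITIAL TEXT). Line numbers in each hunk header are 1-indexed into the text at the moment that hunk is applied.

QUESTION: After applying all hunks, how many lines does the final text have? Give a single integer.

Hunk 1: at line 11 remove [hfs,fzdhe] add [jtjgv,blzrx] -> 14 lines: lkian tzi kgmbt qevml ndrg sqeeh oey wtjyj fmrga zygqr miv jtjgv blzrx bkck
Hunk 2: at line 4 remove [ndrg] add [jev] -> 14 lines: lkian tzi kgmbt qevml jev sqeeh oey wtjyj fmrga zygqr miv jtjgv blzrx bkck
Hunk 3: at line 7 remove [wtjyj,fmrga] add [gbwlp] -> 13 lines: lkian tzi kgmbt qevml jev sqeeh oey gbwlp zygqr miv jtjgv blzrx bkck
Final line count: 13

Answer: 13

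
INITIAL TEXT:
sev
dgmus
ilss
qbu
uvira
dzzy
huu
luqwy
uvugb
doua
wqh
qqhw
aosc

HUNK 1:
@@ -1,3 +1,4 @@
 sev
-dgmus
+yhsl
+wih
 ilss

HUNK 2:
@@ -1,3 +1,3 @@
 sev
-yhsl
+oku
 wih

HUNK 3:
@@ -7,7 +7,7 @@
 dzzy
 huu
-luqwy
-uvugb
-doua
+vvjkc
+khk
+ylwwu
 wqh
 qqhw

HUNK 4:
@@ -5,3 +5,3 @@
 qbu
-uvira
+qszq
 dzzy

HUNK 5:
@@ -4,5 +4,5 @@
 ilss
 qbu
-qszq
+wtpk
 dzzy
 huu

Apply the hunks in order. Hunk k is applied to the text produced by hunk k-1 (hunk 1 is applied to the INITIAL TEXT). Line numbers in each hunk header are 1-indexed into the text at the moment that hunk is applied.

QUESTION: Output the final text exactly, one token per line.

Answer: sev
oku
wih
ilss
qbu
wtpk
dzzy
huu
vvjkc
khk
ylwwu
wqh
qqhw
aosc

Derivation:
Hunk 1: at line 1 remove [dgmus] add [yhsl,wih] -> 14 lines: sev yhsl wih ilss qbu uvira dzzy huu luqwy uvugb doua wqh qqhw aosc
Hunk 2: at line 1 remove [yhsl] add [oku] -> 14 lines: sev oku wih ilss qbu uvira dzzy huu luqwy uvugb doua wqh qqhw aosc
Hunk 3: at line 7 remove [luqwy,uvugb,doua] add [vvjkc,khk,ylwwu] -> 14 lines: sev oku wih ilss qbu uvira dzzy huu vvjkc khk ylwwu wqh qqhw aosc
Hunk 4: at line 5 remove [uvira] add [qszq] -> 14 lines: sev oku wih ilss qbu qszq dzzy huu vvjkc khk ylwwu wqh qqhw aosc
Hunk 5: at line 4 remove [qszq] add [wtpk] -> 14 lines: sev oku wih ilss qbu wtpk dzzy huu vvjkc khk ylwwu wqh qqhw aosc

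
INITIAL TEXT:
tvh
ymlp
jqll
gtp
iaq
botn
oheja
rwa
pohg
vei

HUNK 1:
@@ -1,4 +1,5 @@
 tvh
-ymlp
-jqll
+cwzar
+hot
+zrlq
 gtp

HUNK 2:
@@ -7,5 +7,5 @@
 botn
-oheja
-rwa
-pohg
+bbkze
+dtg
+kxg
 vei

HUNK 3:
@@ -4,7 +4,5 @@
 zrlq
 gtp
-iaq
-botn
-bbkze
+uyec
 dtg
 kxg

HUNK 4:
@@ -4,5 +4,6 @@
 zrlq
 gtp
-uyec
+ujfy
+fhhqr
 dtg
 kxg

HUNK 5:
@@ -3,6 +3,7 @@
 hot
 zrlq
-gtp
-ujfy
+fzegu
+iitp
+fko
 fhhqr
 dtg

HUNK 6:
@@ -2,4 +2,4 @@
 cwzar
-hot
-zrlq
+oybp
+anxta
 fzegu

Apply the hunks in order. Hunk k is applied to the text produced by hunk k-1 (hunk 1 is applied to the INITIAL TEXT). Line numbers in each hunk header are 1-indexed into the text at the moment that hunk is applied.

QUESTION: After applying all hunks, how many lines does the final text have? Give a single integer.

Answer: 11

Derivation:
Hunk 1: at line 1 remove [ymlp,jqll] add [cwzar,hot,zrlq] -> 11 lines: tvh cwzar hot zrlq gtp iaq botn oheja rwa pohg vei
Hunk 2: at line 7 remove [oheja,rwa,pohg] add [bbkze,dtg,kxg] -> 11 lines: tvh cwzar hot zrlq gtp iaq botn bbkze dtg kxg vei
Hunk 3: at line 4 remove [iaq,botn,bbkze] add [uyec] -> 9 lines: tvh cwzar hot zrlq gtp uyec dtg kxg vei
Hunk 4: at line 4 remove [uyec] add [ujfy,fhhqr] -> 10 lines: tvh cwzar hot zrlq gtp ujfy fhhqr dtg kxg vei
Hunk 5: at line 3 remove [gtp,ujfy] add [fzegu,iitp,fko] -> 11 lines: tvh cwzar hot zrlq fzegu iitp fko fhhqr dtg kxg vei
Hunk 6: at line 2 remove [hot,zrlq] add [oybp,anxta] -> 11 lines: tvh cwzar oybp anxta fzegu iitp fko fhhqr dtg kxg vei
Final line count: 11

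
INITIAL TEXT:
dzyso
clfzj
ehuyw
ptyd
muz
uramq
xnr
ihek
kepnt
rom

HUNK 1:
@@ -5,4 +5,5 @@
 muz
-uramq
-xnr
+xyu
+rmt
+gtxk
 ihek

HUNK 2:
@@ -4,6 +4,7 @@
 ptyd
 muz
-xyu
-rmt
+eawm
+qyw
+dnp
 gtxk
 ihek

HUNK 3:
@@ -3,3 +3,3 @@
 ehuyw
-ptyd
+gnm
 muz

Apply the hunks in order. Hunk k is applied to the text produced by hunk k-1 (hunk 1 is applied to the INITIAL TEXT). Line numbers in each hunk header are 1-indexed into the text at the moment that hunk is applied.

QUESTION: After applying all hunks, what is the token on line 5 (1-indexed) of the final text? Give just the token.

Hunk 1: at line 5 remove [uramq,xnr] add [xyu,rmt,gtxk] -> 11 lines: dzyso clfzj ehuyw ptyd muz xyu rmt gtxk ihek kepnt rom
Hunk 2: at line 4 remove [xyu,rmt] add [eawm,qyw,dnp] -> 12 lines: dzyso clfzj ehuyw ptyd muz eawm qyw dnp gtxk ihek kepnt rom
Hunk 3: at line 3 remove [ptyd] add [gnm] -> 12 lines: dzyso clfzj ehuyw gnm muz eawm qyw dnp gtxk ihek kepnt rom
Final line 5: muz

Answer: muz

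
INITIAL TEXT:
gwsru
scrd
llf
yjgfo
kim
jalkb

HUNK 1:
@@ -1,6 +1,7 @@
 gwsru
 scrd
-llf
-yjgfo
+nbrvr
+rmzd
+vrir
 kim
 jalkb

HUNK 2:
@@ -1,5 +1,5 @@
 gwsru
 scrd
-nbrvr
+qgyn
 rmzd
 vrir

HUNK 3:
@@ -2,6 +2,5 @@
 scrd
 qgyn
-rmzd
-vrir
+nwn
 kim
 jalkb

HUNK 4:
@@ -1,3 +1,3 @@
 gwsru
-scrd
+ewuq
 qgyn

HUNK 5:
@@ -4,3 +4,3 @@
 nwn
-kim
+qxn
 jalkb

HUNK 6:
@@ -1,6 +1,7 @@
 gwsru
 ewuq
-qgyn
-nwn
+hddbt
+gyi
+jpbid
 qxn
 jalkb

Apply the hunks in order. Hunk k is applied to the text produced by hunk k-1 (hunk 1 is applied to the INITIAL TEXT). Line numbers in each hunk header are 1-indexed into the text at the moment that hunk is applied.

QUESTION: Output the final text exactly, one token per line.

Hunk 1: at line 1 remove [llf,yjgfo] add [nbrvr,rmzd,vrir] -> 7 lines: gwsru scrd nbrvr rmzd vrir kim jalkb
Hunk 2: at line 1 remove [nbrvr] add [qgyn] -> 7 lines: gwsru scrd qgyn rmzd vrir kim jalkb
Hunk 3: at line 2 remove [rmzd,vrir] add [nwn] -> 6 lines: gwsru scrd qgyn nwn kim jalkb
Hunk 4: at line 1 remove [scrd] add [ewuq] -> 6 lines: gwsru ewuq qgyn nwn kim jalkb
Hunk 5: at line 4 remove [kim] add [qxn] -> 6 lines: gwsru ewuq qgyn nwn qxn jalkb
Hunk 6: at line 1 remove [qgyn,nwn] add [hddbt,gyi,jpbid] -> 7 lines: gwsru ewuq hddbt gyi jpbid qxn jalkb

Answer: gwsru
ewuq
hddbt
gyi
jpbid
qxn
jalkb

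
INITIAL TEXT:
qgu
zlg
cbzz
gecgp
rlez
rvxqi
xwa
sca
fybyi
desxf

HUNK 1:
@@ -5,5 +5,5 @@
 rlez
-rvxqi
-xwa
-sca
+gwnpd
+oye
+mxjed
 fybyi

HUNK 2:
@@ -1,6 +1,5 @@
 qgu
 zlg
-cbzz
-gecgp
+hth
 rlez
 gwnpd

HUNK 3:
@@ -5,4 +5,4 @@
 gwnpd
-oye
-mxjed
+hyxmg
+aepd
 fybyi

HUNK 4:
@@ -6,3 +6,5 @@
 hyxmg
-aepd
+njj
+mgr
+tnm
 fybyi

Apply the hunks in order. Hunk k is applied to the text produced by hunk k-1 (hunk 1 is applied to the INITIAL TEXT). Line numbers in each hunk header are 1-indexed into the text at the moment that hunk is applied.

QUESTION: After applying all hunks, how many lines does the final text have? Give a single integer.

Answer: 11

Derivation:
Hunk 1: at line 5 remove [rvxqi,xwa,sca] add [gwnpd,oye,mxjed] -> 10 lines: qgu zlg cbzz gecgp rlez gwnpd oye mxjed fybyi desxf
Hunk 2: at line 1 remove [cbzz,gecgp] add [hth] -> 9 lines: qgu zlg hth rlez gwnpd oye mxjed fybyi desxf
Hunk 3: at line 5 remove [oye,mxjed] add [hyxmg,aepd] -> 9 lines: qgu zlg hth rlez gwnpd hyxmg aepd fybyi desxf
Hunk 4: at line 6 remove [aepd] add [njj,mgr,tnm] -> 11 lines: qgu zlg hth rlez gwnpd hyxmg njj mgr tnm fybyi desxf
Final line count: 11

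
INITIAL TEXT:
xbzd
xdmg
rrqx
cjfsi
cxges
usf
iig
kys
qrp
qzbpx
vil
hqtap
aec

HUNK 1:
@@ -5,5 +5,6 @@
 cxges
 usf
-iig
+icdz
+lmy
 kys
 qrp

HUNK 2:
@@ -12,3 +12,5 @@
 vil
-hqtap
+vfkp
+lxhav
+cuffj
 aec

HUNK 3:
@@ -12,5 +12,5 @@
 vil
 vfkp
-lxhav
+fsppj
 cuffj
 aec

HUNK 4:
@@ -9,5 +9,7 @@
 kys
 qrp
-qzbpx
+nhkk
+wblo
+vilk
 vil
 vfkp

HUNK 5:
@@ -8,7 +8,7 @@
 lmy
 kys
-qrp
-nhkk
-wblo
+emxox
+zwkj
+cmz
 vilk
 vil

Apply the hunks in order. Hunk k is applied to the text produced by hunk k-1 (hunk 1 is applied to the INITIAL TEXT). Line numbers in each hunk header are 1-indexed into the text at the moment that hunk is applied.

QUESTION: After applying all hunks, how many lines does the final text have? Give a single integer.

Hunk 1: at line 5 remove [iig] add [icdz,lmy] -> 14 lines: xbzd xdmg rrqx cjfsi cxges usf icdz lmy kys qrp qzbpx vil hqtap aec
Hunk 2: at line 12 remove [hqtap] add [vfkp,lxhav,cuffj] -> 16 lines: xbzd xdmg rrqx cjfsi cxges usf icdz lmy kys qrp qzbpx vil vfkp lxhav cuffj aec
Hunk 3: at line 12 remove [lxhav] add [fsppj] -> 16 lines: xbzd xdmg rrqx cjfsi cxges usf icdz lmy kys qrp qzbpx vil vfkp fsppj cuffj aec
Hunk 4: at line 9 remove [qzbpx] add [nhkk,wblo,vilk] -> 18 lines: xbzd xdmg rrqx cjfsi cxges usf icdz lmy kys qrp nhkk wblo vilk vil vfkp fsppj cuffj aec
Hunk 5: at line 8 remove [qrp,nhkk,wblo] add [emxox,zwkj,cmz] -> 18 lines: xbzd xdmg rrqx cjfsi cxges usf icdz lmy kys emxox zwkj cmz vilk vil vfkp fsppj cuffj aec
Final line count: 18

Answer: 18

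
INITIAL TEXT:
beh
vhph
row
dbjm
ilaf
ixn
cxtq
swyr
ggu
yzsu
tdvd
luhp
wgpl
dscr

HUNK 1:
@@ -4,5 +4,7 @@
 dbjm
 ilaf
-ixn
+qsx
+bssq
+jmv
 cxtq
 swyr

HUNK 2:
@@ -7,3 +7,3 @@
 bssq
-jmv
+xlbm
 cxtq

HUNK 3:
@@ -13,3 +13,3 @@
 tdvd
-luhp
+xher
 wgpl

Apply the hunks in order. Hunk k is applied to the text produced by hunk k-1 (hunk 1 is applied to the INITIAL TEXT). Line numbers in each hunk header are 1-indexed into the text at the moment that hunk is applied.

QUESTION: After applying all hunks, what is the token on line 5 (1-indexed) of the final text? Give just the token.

Answer: ilaf

Derivation:
Hunk 1: at line 4 remove [ixn] add [qsx,bssq,jmv] -> 16 lines: beh vhph row dbjm ilaf qsx bssq jmv cxtq swyr ggu yzsu tdvd luhp wgpl dscr
Hunk 2: at line 7 remove [jmv] add [xlbm] -> 16 lines: beh vhph row dbjm ilaf qsx bssq xlbm cxtq swyr ggu yzsu tdvd luhp wgpl dscr
Hunk 3: at line 13 remove [luhp] add [xher] -> 16 lines: beh vhph row dbjm ilaf qsx bssq xlbm cxtq swyr ggu yzsu tdvd xher wgpl dscr
Final line 5: ilaf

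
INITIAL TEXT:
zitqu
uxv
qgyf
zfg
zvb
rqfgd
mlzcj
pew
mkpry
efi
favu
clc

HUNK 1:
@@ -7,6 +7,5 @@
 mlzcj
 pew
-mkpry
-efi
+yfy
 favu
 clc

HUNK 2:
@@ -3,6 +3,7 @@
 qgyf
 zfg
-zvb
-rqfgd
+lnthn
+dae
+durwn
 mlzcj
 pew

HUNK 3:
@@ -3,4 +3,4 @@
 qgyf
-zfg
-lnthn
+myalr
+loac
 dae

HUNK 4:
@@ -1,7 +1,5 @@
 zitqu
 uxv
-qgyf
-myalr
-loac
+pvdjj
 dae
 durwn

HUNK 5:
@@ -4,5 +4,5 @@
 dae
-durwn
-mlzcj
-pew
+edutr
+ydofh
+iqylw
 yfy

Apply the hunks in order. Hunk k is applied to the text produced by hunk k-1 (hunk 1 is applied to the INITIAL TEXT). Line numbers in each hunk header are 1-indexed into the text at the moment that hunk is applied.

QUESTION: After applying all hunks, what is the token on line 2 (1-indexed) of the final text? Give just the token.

Hunk 1: at line 7 remove [mkpry,efi] add [yfy] -> 11 lines: zitqu uxv qgyf zfg zvb rqfgd mlzcj pew yfy favu clc
Hunk 2: at line 3 remove [zvb,rqfgd] add [lnthn,dae,durwn] -> 12 lines: zitqu uxv qgyf zfg lnthn dae durwn mlzcj pew yfy favu clc
Hunk 3: at line 3 remove [zfg,lnthn] add [myalr,loac] -> 12 lines: zitqu uxv qgyf myalr loac dae durwn mlzcj pew yfy favu clc
Hunk 4: at line 1 remove [qgyf,myalr,loac] add [pvdjj] -> 10 lines: zitqu uxv pvdjj dae durwn mlzcj pew yfy favu clc
Hunk 5: at line 4 remove [durwn,mlzcj,pew] add [edutr,ydofh,iqylw] -> 10 lines: zitqu uxv pvdjj dae edutr ydofh iqylw yfy favu clc
Final line 2: uxv

Answer: uxv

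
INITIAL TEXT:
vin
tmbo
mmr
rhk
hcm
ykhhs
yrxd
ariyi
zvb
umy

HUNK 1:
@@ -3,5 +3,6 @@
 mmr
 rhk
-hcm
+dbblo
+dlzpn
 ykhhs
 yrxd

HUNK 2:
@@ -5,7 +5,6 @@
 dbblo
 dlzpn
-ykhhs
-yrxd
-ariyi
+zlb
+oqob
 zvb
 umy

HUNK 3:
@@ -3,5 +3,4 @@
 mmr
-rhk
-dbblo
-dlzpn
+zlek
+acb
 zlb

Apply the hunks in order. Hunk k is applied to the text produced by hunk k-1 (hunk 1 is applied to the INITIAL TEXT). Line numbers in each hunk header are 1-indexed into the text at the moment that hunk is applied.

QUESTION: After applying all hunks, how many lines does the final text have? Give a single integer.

Hunk 1: at line 3 remove [hcm] add [dbblo,dlzpn] -> 11 lines: vin tmbo mmr rhk dbblo dlzpn ykhhs yrxd ariyi zvb umy
Hunk 2: at line 5 remove [ykhhs,yrxd,ariyi] add [zlb,oqob] -> 10 lines: vin tmbo mmr rhk dbblo dlzpn zlb oqob zvb umy
Hunk 3: at line 3 remove [rhk,dbblo,dlzpn] add [zlek,acb] -> 9 lines: vin tmbo mmr zlek acb zlb oqob zvb umy
Final line count: 9

Answer: 9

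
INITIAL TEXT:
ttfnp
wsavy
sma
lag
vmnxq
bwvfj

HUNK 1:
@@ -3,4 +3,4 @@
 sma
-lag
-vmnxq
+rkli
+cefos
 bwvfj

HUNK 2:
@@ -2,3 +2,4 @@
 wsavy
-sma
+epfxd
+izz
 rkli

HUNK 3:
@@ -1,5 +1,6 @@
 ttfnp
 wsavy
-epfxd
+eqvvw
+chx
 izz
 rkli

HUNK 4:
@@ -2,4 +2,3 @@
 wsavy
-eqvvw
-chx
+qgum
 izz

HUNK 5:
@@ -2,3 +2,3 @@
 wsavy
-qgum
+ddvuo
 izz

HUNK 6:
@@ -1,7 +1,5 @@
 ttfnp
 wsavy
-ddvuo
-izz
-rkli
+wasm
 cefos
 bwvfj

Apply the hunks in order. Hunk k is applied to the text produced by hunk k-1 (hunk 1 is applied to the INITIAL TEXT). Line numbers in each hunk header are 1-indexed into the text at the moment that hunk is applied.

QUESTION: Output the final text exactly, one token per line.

Answer: ttfnp
wsavy
wasm
cefos
bwvfj

Derivation:
Hunk 1: at line 3 remove [lag,vmnxq] add [rkli,cefos] -> 6 lines: ttfnp wsavy sma rkli cefos bwvfj
Hunk 2: at line 2 remove [sma] add [epfxd,izz] -> 7 lines: ttfnp wsavy epfxd izz rkli cefos bwvfj
Hunk 3: at line 1 remove [epfxd] add [eqvvw,chx] -> 8 lines: ttfnp wsavy eqvvw chx izz rkli cefos bwvfj
Hunk 4: at line 2 remove [eqvvw,chx] add [qgum] -> 7 lines: ttfnp wsavy qgum izz rkli cefos bwvfj
Hunk 5: at line 2 remove [qgum] add [ddvuo] -> 7 lines: ttfnp wsavy ddvuo izz rkli cefos bwvfj
Hunk 6: at line 1 remove [ddvuo,izz,rkli] add [wasm] -> 5 lines: ttfnp wsavy wasm cefos bwvfj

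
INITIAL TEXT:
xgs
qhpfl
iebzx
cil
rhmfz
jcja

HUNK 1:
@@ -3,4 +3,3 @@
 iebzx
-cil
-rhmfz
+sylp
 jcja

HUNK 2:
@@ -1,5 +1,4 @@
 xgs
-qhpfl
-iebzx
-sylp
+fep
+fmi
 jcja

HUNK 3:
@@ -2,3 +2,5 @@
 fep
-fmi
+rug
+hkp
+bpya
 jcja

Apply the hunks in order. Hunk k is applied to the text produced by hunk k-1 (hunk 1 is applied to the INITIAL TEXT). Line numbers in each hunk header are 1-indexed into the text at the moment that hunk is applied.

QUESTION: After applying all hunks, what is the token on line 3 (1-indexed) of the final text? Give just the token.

Hunk 1: at line 3 remove [cil,rhmfz] add [sylp] -> 5 lines: xgs qhpfl iebzx sylp jcja
Hunk 2: at line 1 remove [qhpfl,iebzx,sylp] add [fep,fmi] -> 4 lines: xgs fep fmi jcja
Hunk 3: at line 2 remove [fmi] add [rug,hkp,bpya] -> 6 lines: xgs fep rug hkp bpya jcja
Final line 3: rug

Answer: rug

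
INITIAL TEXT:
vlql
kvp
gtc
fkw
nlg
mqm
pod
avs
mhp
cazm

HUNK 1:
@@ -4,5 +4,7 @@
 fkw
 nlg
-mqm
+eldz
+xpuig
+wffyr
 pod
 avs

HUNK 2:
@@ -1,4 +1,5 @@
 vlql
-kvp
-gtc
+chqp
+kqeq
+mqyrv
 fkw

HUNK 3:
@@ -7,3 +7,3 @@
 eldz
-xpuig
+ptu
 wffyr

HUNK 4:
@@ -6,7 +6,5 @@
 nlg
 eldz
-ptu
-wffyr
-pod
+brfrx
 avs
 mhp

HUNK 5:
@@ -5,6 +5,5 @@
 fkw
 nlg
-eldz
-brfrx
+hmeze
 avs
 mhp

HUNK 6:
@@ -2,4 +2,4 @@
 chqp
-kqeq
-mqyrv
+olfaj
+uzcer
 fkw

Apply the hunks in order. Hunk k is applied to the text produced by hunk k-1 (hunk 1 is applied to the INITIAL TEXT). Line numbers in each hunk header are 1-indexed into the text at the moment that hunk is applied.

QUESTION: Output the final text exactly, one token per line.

Hunk 1: at line 4 remove [mqm] add [eldz,xpuig,wffyr] -> 12 lines: vlql kvp gtc fkw nlg eldz xpuig wffyr pod avs mhp cazm
Hunk 2: at line 1 remove [kvp,gtc] add [chqp,kqeq,mqyrv] -> 13 lines: vlql chqp kqeq mqyrv fkw nlg eldz xpuig wffyr pod avs mhp cazm
Hunk 3: at line 7 remove [xpuig] add [ptu] -> 13 lines: vlql chqp kqeq mqyrv fkw nlg eldz ptu wffyr pod avs mhp cazm
Hunk 4: at line 6 remove [ptu,wffyr,pod] add [brfrx] -> 11 lines: vlql chqp kqeq mqyrv fkw nlg eldz brfrx avs mhp cazm
Hunk 5: at line 5 remove [eldz,brfrx] add [hmeze] -> 10 lines: vlql chqp kqeq mqyrv fkw nlg hmeze avs mhp cazm
Hunk 6: at line 2 remove [kqeq,mqyrv] add [olfaj,uzcer] -> 10 lines: vlql chqp olfaj uzcer fkw nlg hmeze avs mhp cazm

Answer: vlql
chqp
olfaj
uzcer
fkw
nlg
hmeze
avs
mhp
cazm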